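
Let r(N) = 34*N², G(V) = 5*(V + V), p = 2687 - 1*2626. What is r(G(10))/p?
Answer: 340000/61 ≈ 5573.8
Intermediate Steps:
p = 61 (p = 2687 - 2626 = 61)
G(V) = 10*V (G(V) = 5*(2*V) = 10*V)
r(G(10))/p = (34*(10*10)²)/61 = (34*100²)*(1/61) = (34*10000)*(1/61) = 340000*(1/61) = 340000/61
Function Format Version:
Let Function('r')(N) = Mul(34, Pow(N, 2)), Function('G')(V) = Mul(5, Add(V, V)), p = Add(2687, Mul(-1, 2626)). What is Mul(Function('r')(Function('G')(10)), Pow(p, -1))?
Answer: Rational(340000, 61) ≈ 5573.8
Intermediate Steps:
p = 61 (p = Add(2687, -2626) = 61)
Function('G')(V) = Mul(10, V) (Function('G')(V) = Mul(5, Mul(2, V)) = Mul(10, V))
Mul(Function('r')(Function('G')(10)), Pow(p, -1)) = Mul(Mul(34, Pow(Mul(10, 10), 2)), Pow(61, -1)) = Mul(Mul(34, Pow(100, 2)), Rational(1, 61)) = Mul(Mul(34, 10000), Rational(1, 61)) = Mul(340000, Rational(1, 61)) = Rational(340000, 61)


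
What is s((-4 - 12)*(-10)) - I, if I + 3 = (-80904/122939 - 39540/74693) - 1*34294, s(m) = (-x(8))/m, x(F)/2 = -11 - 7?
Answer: 12598057582482583/367307309080 ≈ 34298.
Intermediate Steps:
x(F) = -36 (x(F) = 2*(-11 - 7) = 2*(-18) = -36)
s(m) = 36/m (s(m) = (-1*(-36))/m = 36/m)
I = -314949373458451/9182682727 (I = -3 + ((-80904/122939 - 39540/74693) - 1*34294) = -3 + ((-80904*1/122939 - 39540*1/74693) - 34294) = -3 + ((-80904/122939 - 39540/74693) - 34294) = -3 + (-10903970532/9182682727 - 34294) = -3 - 314921825410270/9182682727 = -314949373458451/9182682727 ≈ -34298.)
s((-4 - 12)*(-10)) - I = 36/(((-4 - 12)*(-10))) - 1*(-314949373458451/9182682727) = 36/((-16*(-10))) + 314949373458451/9182682727 = 36/160 + 314949373458451/9182682727 = 36*(1/160) + 314949373458451/9182682727 = 9/40 + 314949373458451/9182682727 = 12598057582482583/367307309080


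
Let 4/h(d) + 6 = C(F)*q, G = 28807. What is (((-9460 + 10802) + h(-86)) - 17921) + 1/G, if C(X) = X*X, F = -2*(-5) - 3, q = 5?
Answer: -114144194000/6884873 ≈ -16579.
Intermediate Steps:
F = 7 (F = 10 - 3 = 7)
C(X) = X²
h(d) = 4/239 (h(d) = 4/(-6 + 7²*5) = 4/(-6 + 49*5) = 4/(-6 + 245) = 4/239)
(((-9460 + 10802) + h(-86)) - 17921) + 1/G = (((-9460 + 10802) + 4/239) - 17921) + 1/28807 = ((1342 + 4/239) - 17921) + 1/28807 = (320742/239 - 17921) + 1/28807 = -3962377/239 + 1/28807 = -114144194000/6884873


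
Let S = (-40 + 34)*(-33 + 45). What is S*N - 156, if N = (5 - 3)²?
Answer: -444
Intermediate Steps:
S = -72 (S = -6*12 = -72)
N = 4 (N = 2² = 4)
S*N - 156 = -72*4 - 156 = -288 - 156 = -444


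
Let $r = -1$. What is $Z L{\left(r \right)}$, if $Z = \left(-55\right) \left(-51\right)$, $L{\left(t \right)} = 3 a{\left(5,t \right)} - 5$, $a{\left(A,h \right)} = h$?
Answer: $-22440$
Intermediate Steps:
$L{\left(t \right)} = -5 + 3 t$ ($L{\left(t \right)} = 3 t - 5 = -5 + 3 t$)
$Z = 2805$
$Z L{\left(r \right)} = 2805 \left(-5 + 3 \left(-1\right)\right) = 2805 \left(-5 - 3\right) = 2805 \left(-8\right) = -22440$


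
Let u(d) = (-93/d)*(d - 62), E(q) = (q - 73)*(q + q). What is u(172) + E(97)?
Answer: 395301/86 ≈ 4596.5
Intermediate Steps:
E(q) = 2*q*(-73 + q) (E(q) = (-73 + q)*(2*q) = 2*q*(-73 + q))
u(d) = -93*(-62 + d)/d (u(d) = (-93/d)*(-62 + d) = -93*(-62 + d)/d)
u(172) + E(97) = (-93 + 5766/172) + 2*97*(-73 + 97) = (-93 + 5766*(1/172)) + 2*97*24 = (-93 + 2883/86) + 4656 = -5115/86 + 4656 = 395301/86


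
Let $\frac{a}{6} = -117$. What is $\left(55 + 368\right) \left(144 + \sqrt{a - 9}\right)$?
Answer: $60912 + 1269 i \sqrt{79} \approx 60912.0 + 11279.0 i$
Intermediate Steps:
$a = -702$ ($a = 6 \left(-117\right) = -702$)
$\left(55 + 368\right) \left(144 + \sqrt{a - 9}\right) = \left(55 + 368\right) \left(144 + \sqrt{-702 - 9}\right) = 423 \left(144 + \sqrt{-711}\right) = 423 \left(144 + 3 i \sqrt{79}\right) = 60912 + 1269 i \sqrt{79}$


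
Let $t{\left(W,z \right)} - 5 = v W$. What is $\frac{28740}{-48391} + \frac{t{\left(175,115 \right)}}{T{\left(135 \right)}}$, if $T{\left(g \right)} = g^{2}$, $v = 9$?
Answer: $- \frac{89465744}{176385195} \approx -0.50722$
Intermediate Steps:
$t{\left(W,z \right)} = 5 + 9 W$
$\frac{28740}{-48391} + \frac{t{\left(175,115 \right)}}{T{\left(135 \right)}} = \frac{28740}{-48391} + \frac{5 + 9 \cdot 175}{135^{2}} = 28740 \left(- \frac{1}{48391}\right) + \frac{5 + 1575}{18225} = - \frac{28740}{48391} + 1580 \cdot \frac{1}{18225} = - \frac{28740}{48391} + \frac{316}{3645} = - \frac{89465744}{176385195}$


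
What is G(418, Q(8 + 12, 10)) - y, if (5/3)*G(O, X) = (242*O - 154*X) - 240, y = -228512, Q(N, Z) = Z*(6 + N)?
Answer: 1325188/5 ≈ 2.6504e+5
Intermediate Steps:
G(O, X) = -144 - 462*X/5 + 726*O/5 (G(O, X) = 3*((242*O - 154*X) - 240)/5 = 3*((-154*X + 242*O) - 240)/5 = 3*(-240 - 154*X + 242*O)/5 = -144 - 462*X/5 + 726*O/5)
G(418, Q(8 + 12, 10)) - y = (-144 - 924*(6 + (8 + 12)) + (726/5)*418) - 1*(-228512) = (-144 - 924*(6 + 20) + 303468/5) + 228512 = (-144 - 924*26 + 303468/5) + 228512 = (-144 - 462/5*260 + 303468/5) + 228512 = (-144 - 24024 + 303468/5) + 228512 = 182628/5 + 228512 = 1325188/5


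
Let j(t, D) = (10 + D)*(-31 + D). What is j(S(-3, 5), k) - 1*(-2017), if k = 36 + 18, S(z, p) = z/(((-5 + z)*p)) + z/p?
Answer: 3489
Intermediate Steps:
S(z, p) = z/p + z/(p*(-5 + z)) (S(z, p) = z/((p*(-5 + z))) + z/p = z*(1/(p*(-5 + z))) + z/p = z/(p*(-5 + z)) + z/p = z/p + z/(p*(-5 + z)))
k = 54
j(t, D) = (-31 + D)*(10 + D)
j(S(-3, 5), k) - 1*(-2017) = (-310 + 54**2 - 21*54) - 1*(-2017) = (-310 + 2916 - 1134) + 2017 = 1472 + 2017 = 3489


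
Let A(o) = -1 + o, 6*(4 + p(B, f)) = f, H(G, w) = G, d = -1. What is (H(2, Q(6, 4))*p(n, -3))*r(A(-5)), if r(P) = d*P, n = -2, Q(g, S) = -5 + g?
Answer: -54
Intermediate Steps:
p(B, f) = -4 + f/6
r(P) = -P
(H(2, Q(6, 4))*p(n, -3))*r(A(-5)) = (2*(-4 + (⅙)*(-3)))*(-(-1 - 5)) = (2*(-4 - ½))*(-1*(-6)) = (2*(-9/2))*6 = -9*6 = -54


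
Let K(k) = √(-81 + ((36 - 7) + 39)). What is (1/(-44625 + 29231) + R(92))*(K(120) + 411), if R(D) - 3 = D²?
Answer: 53570149767/15394 + 130340997*I*√13/15394 ≈ 3.4799e+6 + 30528.0*I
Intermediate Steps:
K(k) = I*√13 (K(k) = √(-81 + (29 + 39)) = √(-81 + 68) = √(-13) = I*√13)
R(D) = 3 + D²
(1/(-44625 + 29231) + R(92))*(K(120) + 411) = (1/(-44625 + 29231) + (3 + 92²))*(I*√13 + 411) = (1/(-15394) + (3 + 8464))*(411 + I*√13) = (-1/15394 + 8467)*(411 + I*√13) = 130340997*(411 + I*√13)/15394 = 53570149767/15394 + 130340997*I*√13/15394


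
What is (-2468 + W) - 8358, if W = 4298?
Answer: -6528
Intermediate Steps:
(-2468 + W) - 8358 = (-2468 + 4298) - 8358 = 1830 - 8358 = -6528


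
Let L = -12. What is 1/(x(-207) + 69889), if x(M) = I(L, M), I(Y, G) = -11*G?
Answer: 1/72166 ≈ 1.3857e-5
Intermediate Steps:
x(M) = -11*M
1/(x(-207) + 69889) = 1/(-11*(-207) + 69889) = 1/(2277 + 69889) = 1/72166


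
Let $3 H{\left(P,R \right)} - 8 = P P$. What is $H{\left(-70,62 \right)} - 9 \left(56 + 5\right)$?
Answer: $1087$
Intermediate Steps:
$H{\left(P,R \right)} = \frac{8}{3} + \frac{P^{2}}{3}$ ($H{\left(P,R \right)} = \frac{8}{3} + \frac{P P}{3} = \frac{8}{3} + \frac{P^{2}}{3}$)
$H{\left(-70,62 \right)} - 9 \left(56 + 5\right) = \left(\frac{8}{3} + \frac{\left(-70\right)^{2}}{3}\right) - 9 \left(56 + 5\right) = \left(\frac{8}{3} + \frac{1}{3} \cdot 4900\right) - 549 = \left(\frac{8}{3} + \frac{4900}{3}\right) - 549 = 1636 - 549 = 1087$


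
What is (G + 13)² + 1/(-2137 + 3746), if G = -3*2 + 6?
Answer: 271922/1609 ≈ 169.00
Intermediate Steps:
G = 0 (G = -6 + 6 = 0)
(G + 13)² + 1/(-2137 + 3746) = (0 + 13)² + 1/(-2137 + 3746) = 13² + 1/1609 = 169 + 1/1609 = 271922/1609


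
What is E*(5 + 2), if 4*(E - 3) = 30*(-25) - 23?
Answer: -5327/4 ≈ -1331.8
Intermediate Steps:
E = -761/4 (E = 3 + (30*(-25) - 23)/4 = 3 + (-750 - 23)/4 = 3 + (1/4)*(-773) = 3 - 773/4 = -761/4 ≈ -190.25)
E*(5 + 2) = -761*(5 + 2)/4 = -761/4*7 = -5327/4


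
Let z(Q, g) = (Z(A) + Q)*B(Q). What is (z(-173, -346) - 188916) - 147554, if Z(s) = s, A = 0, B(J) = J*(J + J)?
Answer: -10691904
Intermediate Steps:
B(J) = 2*J² (B(J) = J*(2*J) = 2*J²)
z(Q, g) = 2*Q³ (z(Q, g) = (0 + Q)*(2*Q²) = Q*(2*Q²) = 2*Q³)
(z(-173, -346) - 188916) - 147554 = (2*(-173)³ - 188916) - 147554 = (2*(-5177717) - 188916) - 147554 = (-10355434 - 188916) - 147554 = -10544350 - 147554 = -10691904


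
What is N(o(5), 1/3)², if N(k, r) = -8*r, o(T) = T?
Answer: 64/9 ≈ 7.1111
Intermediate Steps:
N(o(5), 1/3)² = (-8/3)² = 64/9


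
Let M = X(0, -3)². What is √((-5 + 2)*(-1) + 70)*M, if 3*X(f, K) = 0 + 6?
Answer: 4*√73 ≈ 34.176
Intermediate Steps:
X(f, K) = 2 (X(f, K) = (0 + 6)/3 = (⅓)*6 = 2)
M = 4 (M = 2² = 4)
√((-5 + 2)*(-1) + 70)*M = √((-5 + 2)*(-1) + 70)*4 = √(-3*(-1) + 70)*4 = √(3 + 70)*4 = √73*4 = 4*√73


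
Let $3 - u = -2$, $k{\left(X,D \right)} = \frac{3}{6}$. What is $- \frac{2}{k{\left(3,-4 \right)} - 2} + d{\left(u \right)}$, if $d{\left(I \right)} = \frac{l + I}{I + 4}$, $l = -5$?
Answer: $\frac{4}{3} \approx 1.3333$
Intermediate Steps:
$k{\left(X,D \right)} = \frac{1}{2}$ ($k{\left(X,D \right)} = 3 \cdot \frac{1}{6} = \frac{1}{2}$)
$u = 5$ ($u = 3 - -2 = 3 + 2 = 5$)
$d{\left(I \right)} = \frac{-5 + I}{4 + I}$ ($d{\left(I \right)} = \frac{-5 + I}{I + 4} = \frac{-5 + I}{4 + I}$)
$- \frac{2}{k{\left(3,-4 \right)} - 2} + d{\left(u \right)} = - \frac{2}{\frac{1}{2} - 2} + \frac{-5 + 5}{4 + 5} = - \frac{2}{- \frac{3}{2}} + \frac{1}{9} \cdot 0 = \left(-2\right) \left(- \frac{2}{3}\right) + \frac{1}{9} \cdot 0 = \frac{4}{3} + 0 = \frac{4}{3}$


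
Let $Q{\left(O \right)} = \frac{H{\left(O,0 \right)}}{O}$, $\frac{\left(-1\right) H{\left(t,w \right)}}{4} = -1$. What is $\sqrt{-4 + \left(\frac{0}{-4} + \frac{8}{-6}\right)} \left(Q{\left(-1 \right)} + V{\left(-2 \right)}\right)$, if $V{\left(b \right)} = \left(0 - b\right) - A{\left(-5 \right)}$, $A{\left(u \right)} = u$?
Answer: $4 i \sqrt{3} \approx 6.9282 i$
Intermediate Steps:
$H{\left(t,w \right)} = 4$ ($H{\left(t,w \right)} = \left(-4\right) \left(-1\right) = 4$)
$Q{\left(O \right)} = \frac{4}{O}$
$V{\left(b \right)} = 5 - b$ ($V{\left(b \right)} = \left(0 - b\right) - -5 = - b + 5 = 5 - b$)
$\sqrt{-4 + \left(\frac{0}{-4} + \frac{8}{-6}\right)} \left(Q{\left(-1 \right)} + V{\left(-2 \right)}\right) = \sqrt{-4 + \left(\frac{0}{-4} + \frac{8}{-6}\right)} \left(\frac{4}{-1} + \left(5 - -2\right)\right) = \sqrt{-4 + \left(0 \left(- \frac{1}{4}\right) + 8 \left(- \frac{1}{6}\right)\right)} \left(4 \left(-1\right) + \left(5 + 2\right)\right) = \sqrt{-4 + \left(0 - \frac{4}{3}\right)} \left(-4 + 7\right) = \sqrt{-4 - \frac{4}{3}} \cdot 3 = \sqrt{- \frac{16}{3}} \cdot 3 = \frac{4 i \sqrt{3}}{3} \cdot 3 = 4 i \sqrt{3}$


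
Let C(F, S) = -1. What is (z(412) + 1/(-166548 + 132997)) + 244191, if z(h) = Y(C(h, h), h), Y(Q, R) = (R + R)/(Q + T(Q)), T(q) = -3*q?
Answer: 8206675252/33551 ≈ 2.4460e+5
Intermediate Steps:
Y(Q, R) = -R/Q (Y(Q, R) = (R + R)/(Q - 3*Q) = (2*R)/((-2*Q)) = (2*R)*(-1/(2*Q)) = -R/Q)
z(h) = h (z(h) = -1*h/(-1) = -1*h*(-1) = h)
(z(412) + 1/(-166548 + 132997)) + 244191 = (412 + 1/(-166548 + 132997)) + 244191 = (412 + 1/(-33551)) + 244191 = (412 - 1/33551) + 244191 = 13823011/33551 + 244191 = 8206675252/33551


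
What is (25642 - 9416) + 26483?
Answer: 42709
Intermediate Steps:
(25642 - 9416) + 26483 = 16226 + 26483 = 42709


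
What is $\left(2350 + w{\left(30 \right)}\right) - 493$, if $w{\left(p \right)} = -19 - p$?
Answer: $1808$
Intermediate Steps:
$\left(2350 + w{\left(30 \right)}\right) - 493 = \left(2350 - 49\right) - 493 = 2301 - 493 = 1808$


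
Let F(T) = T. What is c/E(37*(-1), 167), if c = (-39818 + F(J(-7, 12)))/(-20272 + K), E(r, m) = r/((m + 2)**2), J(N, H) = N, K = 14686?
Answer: -379147275/68894 ≈ -5503.3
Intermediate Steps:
E(r, m) = r/(2 + m)**2 (E(r, m) = r/((2 + m)**2) = r/(2 + m)**2)
c = 13275/1862 (c = (-39818 - 7)/(-20272 + 14686) = -39825/(-5586) = -39825*(-1/5586) = 13275/1862 ≈ 7.1294)
c/E(37*(-1), 167) = 13275/(1862*(((37*(-1))/(2 + 167)**2))) = 13275/(1862*((-37/169**2))) = 13275/(1862*((-37*1/28561))) = 13275/(1862*(-37/28561)) = (13275/1862)*(-28561/37) = -379147275/68894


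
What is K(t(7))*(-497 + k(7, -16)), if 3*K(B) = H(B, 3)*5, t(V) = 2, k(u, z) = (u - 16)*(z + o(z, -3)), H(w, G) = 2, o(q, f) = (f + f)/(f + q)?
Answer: -67610/57 ≈ -1186.1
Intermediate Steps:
o(q, f) = 2*f/(f + q) (o(q, f) = (2*f)/(f + q) = 2*f/(f + q))
k(u, z) = (-16 + u)*(z - 6/(-3 + z)) (k(u, z) = (u - 16)*(z + 2*(-3)/(-3 + z)) = (-16 + u)*(z - 6/(-3 + z)))
K(B) = 10/3 (K(B) = (2*5)/3 = (⅓)*10 = 10/3)
K(t(7))*(-497 + k(7, -16)) = 10*(-497 + (96 - 6*7 - 16*(-16 + 7)*(-3 - 16))/(-3 - 16))/3 = 10*(-497 + (96 - 42 - 16*(-9)*(-19))/(-19))/3 = 10*(-497 - (96 - 42 - 2736)/19)/3 = 10*(-497 - 1/19*(-2682))/3 = 10*(-497 + 2682/19)/3 = (10/3)*(-6761/19) = -67610/57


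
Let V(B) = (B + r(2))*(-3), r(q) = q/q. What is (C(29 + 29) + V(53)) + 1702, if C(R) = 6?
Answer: 1546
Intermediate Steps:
r(q) = 1
V(B) = -3 - 3*B (V(B) = (B + 1)*(-3) = (1 + B)*(-3) = -3 - 3*B)
(C(29 + 29) + V(53)) + 1702 = (6 + (-3 - 3*53)) + 1702 = (6 + (-3 - 159)) + 1702 = (6 - 162) + 1702 = -156 + 1702 = 1546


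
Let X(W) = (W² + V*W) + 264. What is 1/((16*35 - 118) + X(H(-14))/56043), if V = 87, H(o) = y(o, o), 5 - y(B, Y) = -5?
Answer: 56043/24772240 ≈ 0.0022623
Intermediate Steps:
y(B, Y) = 10 (y(B, Y) = 5 - 1*(-5) = 5 + 5 = 10)
H(o) = 10
X(W) = 264 + W² + 87*W (X(W) = (W² + 87*W) + 264 = 264 + W² + 87*W)
1/((16*35 - 118) + X(H(-14))/56043) = 1/((16*35 - 118) + (264 + 10² + 87*10)/56043) = 1/((560 - 118) + (264 + 100 + 870)*(1/56043)) = 1/(442 + 1234*(1/56043)) = 1/(442 + 1234/56043) = 1/(24772240/56043) = 56043/24772240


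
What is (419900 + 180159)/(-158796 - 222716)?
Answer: -600059/381512 ≈ -1.5728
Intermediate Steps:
(419900 + 180159)/(-158796 - 222716) = 600059/(-381512) = 600059*(-1/381512) = -600059/381512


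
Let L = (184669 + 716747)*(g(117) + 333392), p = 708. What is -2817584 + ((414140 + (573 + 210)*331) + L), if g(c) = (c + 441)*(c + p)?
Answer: 715489594401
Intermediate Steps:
g(c) = (441 + c)*(708 + c) (g(c) = (c + 441)*(c + 708) = (441 + c)*(708 + c))
L = 715491738672 (L = (184669 + 716747)*((312228 + 117² + 1149*117) + 333392) = 901416*((312228 + 13689 + 134433) + 333392) = 901416*(460350 + 333392) = 901416*793742 = 715491738672)
-2817584 + ((414140 + (573 + 210)*331) + L) = -2817584 + ((414140 + (573 + 210)*331) + 715491738672) = -2817584 + ((414140 + 783*331) + 715491738672) = -2817584 + ((414140 + 259173) + 715491738672) = -2817584 + (673313 + 715491738672) = -2817584 + 715492411985 = 715489594401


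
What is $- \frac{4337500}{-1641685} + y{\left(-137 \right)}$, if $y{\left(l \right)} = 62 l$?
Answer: $- \frac{2788026978}{328337} \approx -8491.4$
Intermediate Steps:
$- \frac{4337500}{-1641685} + y{\left(-137 \right)} = - \frac{4337500}{-1641685} + 62 \left(-137\right) = \left(-4337500\right) \left(- \frac{1}{1641685}\right) - 8494 = \frac{867500}{328337} - 8494 = - \frac{2788026978}{328337}$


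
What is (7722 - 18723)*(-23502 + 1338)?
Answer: 243826164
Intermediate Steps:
(7722 - 18723)*(-23502 + 1338) = -11001*(-22164) = 243826164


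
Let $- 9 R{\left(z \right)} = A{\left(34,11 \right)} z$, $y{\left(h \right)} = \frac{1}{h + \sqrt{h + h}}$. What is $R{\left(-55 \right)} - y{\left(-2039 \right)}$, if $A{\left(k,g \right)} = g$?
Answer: $\frac{1234814}{18369} + \frac{i \sqrt{4078}}{4161599} \approx 67.223 + 1.5345 \cdot 10^{-5} i$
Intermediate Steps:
$y{\left(h \right)} = \frac{1}{h + \sqrt{2} \sqrt{h}}$ ($y{\left(h \right)} = \frac{1}{h + \sqrt{2 h}} = \frac{1}{h + \sqrt{2} \sqrt{h}}$)
$R{\left(z \right)} = - \frac{11 z}{9}$
$R{\left(-55 \right)} - y{\left(-2039 \right)} = \left(- \frac{11}{9}\right) \left(-55\right) - \frac{1}{-2039 + \sqrt{2} \sqrt{-2039}} = \frac{605}{9} - \frac{1}{-2039 + \sqrt{2} i \sqrt{2039}} = \frac{605}{9} - \frac{1}{-2039 + i \sqrt{4078}}$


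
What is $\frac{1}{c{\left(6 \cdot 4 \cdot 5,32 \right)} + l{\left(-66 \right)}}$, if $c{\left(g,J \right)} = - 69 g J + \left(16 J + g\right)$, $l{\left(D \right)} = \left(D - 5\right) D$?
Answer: $- \frac{1}{259642} \approx -3.8515 \cdot 10^{-6}$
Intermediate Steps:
$l{\left(D \right)} = D \left(-5 + D\right)$ ($l{\left(D \right)} = \left(-5 + D\right) D = D \left(-5 + D\right)$)
$c{\left(g,J \right)} = g + 16 J - 69 J g$ ($c{\left(g,J \right)} = - 69 J g + \left(g + 16 J\right) = g + 16 J - 69 J g$)
$\frac{1}{c{\left(6 \cdot 4 \cdot 5,32 \right)} + l{\left(-66 \right)}} = \frac{1}{\left(6 \cdot 4 \cdot 5 + 16 \cdot 32 - 2208 \cdot 6 \cdot 4 \cdot 5\right) - 66 \left(-5 - 66\right)} = \frac{1}{\left(24 \cdot 5 + 512 - 2208 \cdot 24 \cdot 5\right) - -4686} = \frac{1}{\left(120 + 512 - 2208 \cdot 120\right) + 4686} = \frac{1}{\left(120 + 512 - 264960\right) + 4686} = \frac{1}{-264328 + 4686} = \frac{1}{-259642} = - \frac{1}{259642}$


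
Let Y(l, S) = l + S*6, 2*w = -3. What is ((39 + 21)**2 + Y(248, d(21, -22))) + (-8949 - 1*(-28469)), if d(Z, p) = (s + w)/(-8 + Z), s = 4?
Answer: 303799/13 ≈ 23369.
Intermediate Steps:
w = -3/2 (w = (1/2)*(-3) = -3/2 ≈ -1.5000)
d(Z, p) = 5/(2*(-8 + Z)) (d(Z, p) = (4 - 3/2)/(-8 + Z) = 5/(2*(-8 + Z)))
Y(l, S) = l + 6*S
((39 + 21)**2 + Y(248, d(21, -22))) + (-8949 - 1*(-28469)) = ((39 + 21)**2 + (248 + 6*(5/(2*(-8 + 21))))) + (-8949 - 1*(-28469)) = (60**2 + (248 + 6*((5/2)/13))) + (-8949 + 28469) = (3600 + (248 + 6*((5/2)*(1/13)))) + 19520 = (3600 + (248 + 6*(5/26))) + 19520 = (3600 + (248 + 15/13)) + 19520 = (3600 + 3239/13) + 19520 = 50039/13 + 19520 = 303799/13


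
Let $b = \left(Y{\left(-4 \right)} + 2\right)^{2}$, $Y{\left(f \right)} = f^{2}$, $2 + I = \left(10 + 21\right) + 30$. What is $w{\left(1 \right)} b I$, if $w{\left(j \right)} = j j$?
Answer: $19116$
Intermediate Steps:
$w{\left(j \right)} = j^{2}$
$I = 59$ ($I = -2 + \left(\left(10 + 21\right) + 30\right) = -2 + \left(31 + 30\right) = -2 + 61 = 59$)
$b = 324$ ($b = \left(\left(-4\right)^{2} + 2\right)^{2} = \left(16 + 2\right)^{2} = 18^{2} = 324$)
$w{\left(1 \right)} b I = 1^{2} \cdot 324 \cdot 59 = 1 \cdot 324 \cdot 59 = 324 \cdot 59 = 19116$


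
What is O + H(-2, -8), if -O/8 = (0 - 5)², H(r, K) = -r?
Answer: -198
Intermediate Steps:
O = -200 (O = -8*(0 - 5)² = -8*(-5)² = -8*25 = -200)
O + H(-2, -8) = -200 - 1*(-2) = -200 + 2 = -198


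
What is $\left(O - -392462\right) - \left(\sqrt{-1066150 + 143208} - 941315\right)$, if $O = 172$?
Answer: $1333949 - i \sqrt{922942} \approx 1.3339 \cdot 10^{6} - 960.7 i$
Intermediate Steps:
$\left(O - -392462\right) - \left(\sqrt{-1066150 + 143208} - 941315\right) = \left(172 - -392462\right) - \left(\sqrt{-1066150 + 143208} - 941315\right) = \left(172 + 392462\right) - \left(\sqrt{-922942} - 941315\right) = 392634 - \left(i \sqrt{922942} - 941315\right) = 392634 - \left(-941315 + i \sqrt{922942}\right) = 392634 + \left(941315 - i \sqrt{922942}\right) = 1333949 - i \sqrt{922942}$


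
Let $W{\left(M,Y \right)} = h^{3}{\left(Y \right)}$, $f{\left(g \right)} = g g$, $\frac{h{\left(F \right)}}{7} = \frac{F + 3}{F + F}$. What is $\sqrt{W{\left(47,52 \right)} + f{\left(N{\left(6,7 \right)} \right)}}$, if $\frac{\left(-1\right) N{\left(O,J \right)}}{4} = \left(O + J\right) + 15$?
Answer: $\frac{7 \sqrt{7517375034}}{5408} \approx 112.23$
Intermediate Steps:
$N{\left(O,J \right)} = -60 - 4 J - 4 O$ ($N{\left(O,J \right)} = - 4 \left(\left(O + J\right) + 15\right) = - 4 \left(\left(J + O\right) + 15\right) = - 4 \left(15 + J + O\right) = -60 - 4 J - 4 O$)
$h{\left(F \right)} = \frac{7 \left(3 + F\right)}{2 F}$ ($h{\left(F \right)} = 7 \frac{F + 3}{F + F} = 7 \frac{3 + F}{2 F} = \frac{7 \left(3 + F\right)}{2 F}$)
$f{\left(g \right)} = g^{2}$
$W{\left(M,Y \right)} = \frac{343 \left(3 + Y\right)^{3}}{8 Y^{3}}$ ($W{\left(M,Y \right)} = \left(\frac{7 \left(3 + Y\right)}{2 Y}\right)^{3} = \frac{343 \left(3 + Y\right)^{3}}{8 Y^{3}}$)
$\sqrt{W{\left(47,52 \right)} + f{\left(N{\left(6,7 \right)} \right)}} = \sqrt{\frac{343 \left(3 + 52\right)^{3}}{8 \cdot 140608} + \left(-60 - 28 - 24\right)^{2}} = \sqrt{\frac{343}{8} \cdot \frac{1}{140608} \cdot 55^{3} + \left(-60 - 28 - 24\right)^{2}} = \sqrt{\frac{343}{8} \cdot \frac{1}{140608} \cdot 166375 + \left(-112\right)^{2}} = \sqrt{\frac{57066625}{1124864} + 12544} = \sqrt{\frac{14167360641}{1124864}} = \frac{7 \sqrt{7517375034}}{5408}$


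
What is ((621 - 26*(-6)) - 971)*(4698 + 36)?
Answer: -918396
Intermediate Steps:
((621 - 26*(-6)) - 971)*(4698 + 36) = ((621 + 156) - 971)*4734 = (777 - 971)*4734 = -194*4734 = -918396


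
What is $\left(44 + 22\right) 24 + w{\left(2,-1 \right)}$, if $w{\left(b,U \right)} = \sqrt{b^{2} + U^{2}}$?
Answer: $1584 + \sqrt{5} \approx 1586.2$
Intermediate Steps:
$w{\left(b,U \right)} = \sqrt{U^{2} + b^{2}}$
$\left(44 + 22\right) 24 + w{\left(2,-1 \right)} = \left(44 + 22\right) 24 + \sqrt{\left(-1\right)^{2} + 2^{2}} = 66 \cdot 24 + \sqrt{1 + 4} = 1584 + \sqrt{5}$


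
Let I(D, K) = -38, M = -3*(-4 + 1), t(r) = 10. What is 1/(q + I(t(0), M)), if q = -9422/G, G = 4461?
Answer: -4461/178940 ≈ -0.024930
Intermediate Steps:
M = 9 (M = -3*(-3) = 9)
q = -9422/4461 ≈ -2.1121
1/(q + I(t(0), M)) = 1/(-9422/4461 - 38) = 1/(-178940/4461) = -4461/178940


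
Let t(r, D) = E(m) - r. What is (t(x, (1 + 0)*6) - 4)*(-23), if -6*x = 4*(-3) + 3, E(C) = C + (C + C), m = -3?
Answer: 667/2 ≈ 333.50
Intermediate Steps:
E(C) = 3*C (E(C) = C + 2*C = 3*C)
x = 3/2 (x = -(4*(-3) + 3)/6 = -(-12 + 3)/6 = -⅙*(-9) = 3/2 ≈ 1.5000)
t(r, D) = -9 - r (t(r, D) = 3*(-3) - r = -9 - r)
(t(x, (1 + 0)*6) - 4)*(-23) = ((-9 - 1*3/2) - 4)*(-23) = ((-9 - 3/2) - 4)*(-23) = (-21/2 - 4)*(-23) = -29/2*(-23) = 667/2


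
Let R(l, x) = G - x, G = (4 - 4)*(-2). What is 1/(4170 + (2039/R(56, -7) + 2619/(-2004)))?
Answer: 4676/20854861 ≈ 0.00022422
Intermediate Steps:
G = 0 (G = 0*(-2) = 0)
R(l, x) = -x (R(l, x) = 0 - x = -x)
1/(4170 + (2039/R(56, -7) + 2619/(-2004))) = 1/(4170 + (2039/((-1*(-7))) + 2619/(-2004))) = 1/(4170 + (2039/7 + 2619*(-1/2004))) = 1/(4170 + (2039*(⅐) - 873/668)) = 1/(4170 + (2039/7 - 873/668)) = 1/(4170 + 1355941/4676) = 1/(20854861/4676) = 4676/20854861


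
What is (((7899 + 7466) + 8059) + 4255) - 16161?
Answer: 11518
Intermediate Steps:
(((7899 + 7466) + 8059) + 4255) - 16161 = ((15365 + 8059) + 4255) - 16161 = (23424 + 4255) - 16161 = 27679 - 16161 = 11518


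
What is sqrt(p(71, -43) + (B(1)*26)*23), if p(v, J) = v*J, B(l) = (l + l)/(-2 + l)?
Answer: I*sqrt(4249) ≈ 65.184*I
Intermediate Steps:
B(l) = 2*l/(-2 + l) (B(l) = (2*l)/(-2 + l) = 2*l/(-2 + l))
p(v, J) = J*v
sqrt(p(71, -43) + (B(1)*26)*23) = sqrt(-43*71 + ((2*1/(-2 + 1))*26)*23) = sqrt(-3053 + ((2*1/(-1))*26)*23) = sqrt(-3053 + ((2*1*(-1))*26)*23) = sqrt(-3053 - 2*26*23) = sqrt(-3053 - 52*23) = sqrt(-3053 - 1196) = sqrt(-4249) = I*sqrt(4249)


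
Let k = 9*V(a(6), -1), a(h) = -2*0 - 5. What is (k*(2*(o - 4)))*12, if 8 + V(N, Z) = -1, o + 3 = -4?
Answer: 21384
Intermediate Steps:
a(h) = -5 (a(h) = 0 - 5 = -5)
o = -7 (o = -3 - 4 = -7)
V(N, Z) = -9 (V(N, Z) = -8 - 1 = -9)
k = -81 (k = 9*(-9) = -81)
(k*(2*(o - 4)))*12 = -162*(-7 - 4)*12 = -162*(-11)*12 = -81*(-22)*12 = 1782*12 = 21384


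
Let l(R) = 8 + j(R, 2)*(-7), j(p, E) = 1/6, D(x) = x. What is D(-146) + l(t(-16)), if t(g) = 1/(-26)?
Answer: -835/6 ≈ -139.17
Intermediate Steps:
j(p, E) = ⅙
t(g) = -1/26
l(R) = 41/6 (l(R) = 8 + (⅙)*(-7) = 8 - 7/6 = 41/6)
D(-146) + l(t(-16)) = -146 + 41/6 = -835/6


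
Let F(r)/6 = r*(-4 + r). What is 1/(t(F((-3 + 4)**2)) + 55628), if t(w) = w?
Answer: 1/55610 ≈ 1.7982e-5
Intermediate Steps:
F(r) = 6*r*(-4 + r) (F(r) = 6*(r*(-4 + r)) = 6*r*(-4 + r))
1/(t(F((-3 + 4)**2)) + 55628) = 1/(6*(-3 + 4)**2*(-4 + (-3 + 4)**2) + 55628) = 1/(6*1**2*(-4 + 1**2) + 55628) = 1/(6*1*(-4 + 1) + 55628) = 1/(6*1*(-3) + 55628) = 1/(-18 + 55628) = 1/55610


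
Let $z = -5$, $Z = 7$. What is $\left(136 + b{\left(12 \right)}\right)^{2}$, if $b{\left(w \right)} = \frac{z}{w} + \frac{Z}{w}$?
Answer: $\frac{667489}{36} \approx 18541.0$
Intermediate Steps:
$b{\left(w \right)} = \frac{2}{w}$ ($b{\left(w \right)} = - \frac{5}{w} + \frac{7}{w} = \frac{2}{w}$)
$\left(136 + b{\left(12 \right)}\right)^{2} = \left(136 + \frac{2}{12}\right)^{2} = \left(136 + 2 \cdot \frac{1}{12}\right)^{2} = \left(136 + \frac{1}{6}\right)^{2} = \left(\frac{817}{6}\right)^{2} = \frac{667489}{36}$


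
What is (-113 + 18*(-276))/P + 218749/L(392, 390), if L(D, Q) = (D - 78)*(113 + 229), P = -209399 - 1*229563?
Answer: 48284068483/23569625628 ≈ 2.0486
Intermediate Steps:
P = -438962 (P = -209399 - 229563 = -438962)
L(D, Q) = -26676 + 342*D (L(D, Q) = (-78 + D)*342 = -26676 + 342*D)
(-113 + 18*(-276))/P + 218749/L(392, 390) = (-113 + 18*(-276))/(-438962) + 218749/(-26676 + 342*392) = (-113 - 4968)*(-1/438962) + 218749/(-26676 + 134064) = -5081*(-1/438962) + 218749/107388 = 5081/438962 + 218749*(1/107388) = 5081/438962 + 218749/107388 = 48284068483/23569625628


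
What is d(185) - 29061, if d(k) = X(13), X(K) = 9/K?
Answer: -377784/13 ≈ -29060.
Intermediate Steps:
d(k) = 9/13
d(185) - 29061 = 9/13 - 29061 = -377784/13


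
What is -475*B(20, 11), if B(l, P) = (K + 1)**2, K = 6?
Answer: -23275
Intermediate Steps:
B(l, P) = 49 (B(l, P) = (6 + 1)**2 = 7**2 = 49)
-475*B(20, 11) = -475*49 = -23275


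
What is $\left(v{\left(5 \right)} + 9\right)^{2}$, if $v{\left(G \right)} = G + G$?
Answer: $361$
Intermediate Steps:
$v{\left(G \right)} = 2 G$
$\left(v{\left(5 \right)} + 9\right)^{2} = \left(2 \cdot 5 + 9\right)^{2} = \left(10 + 9\right)^{2} = 19^{2} = 361$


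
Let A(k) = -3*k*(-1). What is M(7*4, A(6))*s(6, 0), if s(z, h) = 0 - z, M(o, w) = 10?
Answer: -60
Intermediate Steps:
A(k) = 3*k
s(z, h) = -z
M(7*4, A(6))*s(6, 0) = 10*(-1*6) = 10*(-6) = -60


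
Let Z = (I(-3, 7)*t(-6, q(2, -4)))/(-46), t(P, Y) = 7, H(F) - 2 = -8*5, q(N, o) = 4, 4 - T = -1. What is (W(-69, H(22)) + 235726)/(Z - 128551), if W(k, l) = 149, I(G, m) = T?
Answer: -3616750/1971127 ≈ -1.8349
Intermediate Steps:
T = 5 (T = 4 - 1*(-1) = 4 + 1 = 5)
I(G, m) = 5
H(F) = -38 (H(F) = 2 - 8*5 = 2 - 40 = -38)
Z = -35/46 (Z = (5*7)/(-46) = 35*(-1/46) = -35/46 ≈ -0.76087)
(W(-69, H(22)) + 235726)/(Z - 128551) = (149 + 235726)/(-35/46 - 128551) = 235875/(-5913381/46) = 235875*(-46/5913381) = -3616750/1971127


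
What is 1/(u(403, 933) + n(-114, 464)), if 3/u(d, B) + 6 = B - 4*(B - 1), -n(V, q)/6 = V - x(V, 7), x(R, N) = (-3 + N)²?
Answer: 2801/2184777 ≈ 0.0012821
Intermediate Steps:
n(V, q) = 96 - 6*V (n(V, q) = -6*(V - (-3 + 7)²) = -6*(V - 1*4²) = -6*(V - 1*16) = -6*(V - 16) = -6*(-16 + V) = 96 - 6*V)
u(d, B) = 3/(-2 - 3*B) (u(d, B) = 3/(-6 + (B - 4*(B - 1))) = 3/(-6 + (B - 4*(-1 + B))) = 3/(-6 + (B - (-4 + 4*B))) = 3/(-6 + (B + (4 - 4*B))) = 3/(-6 + (4 - 3*B)) = 3/(-2 - 3*B))
1/(u(403, 933) + n(-114, 464)) = 1/(-3/(2 + 3*933) + (96 - 6*(-114))) = 1/(-3/(2 + 2799) + (96 + 684)) = 1/(-3/2801 + 780) = 1/(2184777/2801) = 2801/2184777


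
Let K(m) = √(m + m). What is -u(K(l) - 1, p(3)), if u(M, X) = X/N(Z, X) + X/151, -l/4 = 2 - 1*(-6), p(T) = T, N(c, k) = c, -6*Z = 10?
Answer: 1344/755 ≈ 1.7801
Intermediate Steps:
Z = -5/3 (Z = -⅙*10 = -5/3 ≈ -1.6667)
l = -32 (l = -4*(2 - 1*(-6)) = -4*(2 + 6) = -4*8 = -32)
K(m) = √2*√m (K(m) = √(2*m) = √2*√m)
u(M, X) = -448*X/755 (u(M, X) = X/(-5/3) + X/151 = X*(-⅗) + X*(1/151) = -3*X/5 + X/151 = -448*X/755)
-u(K(l) - 1, p(3)) = -(-448)*3/755 = -1*(-1344/755) = 1344/755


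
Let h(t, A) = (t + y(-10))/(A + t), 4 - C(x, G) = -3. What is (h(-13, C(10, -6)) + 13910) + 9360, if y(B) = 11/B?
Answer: 465447/20 ≈ 23272.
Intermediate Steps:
C(x, G) = 7 (C(x, G) = 4 - 1*(-3) = 4 + 3 = 7)
h(t, A) = (-11/10 + t)/(A + t) (h(t, A) = (t + 11/(-10))/(A + t) = (t + 11*(-⅒))/(A + t) = (t - 11/10)/(A + t) = (-11/10 + t)/(A + t))
(h(-13, C(10, -6)) + 13910) + 9360 = ((-11/10 - 13)/(7 - 13) + 13910) + 9360 = (-141/10/(-6) + 13910) + 9360 = (-⅙*(-141/10) + 13910) + 9360 = (47/20 + 13910) + 9360 = 278247/20 + 9360 = 465447/20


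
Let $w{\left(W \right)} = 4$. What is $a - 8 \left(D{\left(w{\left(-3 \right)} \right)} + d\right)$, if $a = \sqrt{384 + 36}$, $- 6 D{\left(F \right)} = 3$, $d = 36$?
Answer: $-284 + 2 \sqrt{105} \approx -263.51$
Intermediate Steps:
$D{\left(F \right)} = - \frac{1}{2}$ ($D{\left(F \right)} = \left(- \frac{1}{6}\right) 3 = - \frac{1}{2}$)
$a = 2 \sqrt{105}$ ($a = \sqrt{420} = 2 \sqrt{105} \approx 20.494$)
$a - 8 \left(D{\left(w{\left(-3 \right)} \right)} + d\right) = 2 \sqrt{105} - 8 \left(- \frac{1}{2} + 36\right) = 2 \sqrt{105} - 8 \cdot \frac{71}{2} = 2 \sqrt{105} - 284 = -284 + 2 \sqrt{105}$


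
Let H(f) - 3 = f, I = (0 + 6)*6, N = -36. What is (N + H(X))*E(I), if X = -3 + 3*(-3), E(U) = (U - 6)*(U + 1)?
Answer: -49950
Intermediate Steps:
I = 36 (I = 6*6 = 36)
E(U) = (1 + U)*(-6 + U) (E(U) = (-6 + U)*(1 + U) = (1 + U)*(-6 + U))
X = -12 (X = -3 - 9 = -12)
H(f) = 3 + f
(N + H(X))*E(I) = (-36 + (3 - 12))*(-6 + 36² - 5*36) = (-36 - 9)*(-6 + 1296 - 180) = -45*1110 = -49950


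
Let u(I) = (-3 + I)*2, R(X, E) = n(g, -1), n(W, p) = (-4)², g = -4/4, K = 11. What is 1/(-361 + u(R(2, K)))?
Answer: -1/335 ≈ -0.0029851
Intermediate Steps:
g = -1 (g = -4*¼ = -1)
n(W, p) = 16
R(X, E) = 16
u(I) = -6 + 2*I
1/(-361 + u(R(2, K))) = 1/(-361 + (-6 + 2*16)) = 1/(-361 + (-6 + 32)) = 1/(-361 + 26) = 1/(-335) = -1/335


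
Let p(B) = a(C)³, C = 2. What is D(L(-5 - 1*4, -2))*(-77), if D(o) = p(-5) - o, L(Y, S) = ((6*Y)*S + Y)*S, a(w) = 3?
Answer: -17325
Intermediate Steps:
L(Y, S) = S*(Y + 6*S*Y) (L(Y, S) = (6*S*Y + Y)*S = (Y + 6*S*Y)*S = S*(Y + 6*S*Y))
p(B) = 27 (p(B) = 3³ = 27)
D(o) = 27 - o
D(L(-5 - 1*4, -2))*(-77) = (27 - (-2)*(-5 - 1*4)*(1 + 6*(-2)))*(-77) = (27 - (-2)*(-5 - 4)*(1 - 12))*(-77) = (27 - (-2)*(-9)*(-11))*(-77) = (27 - 1*(-198))*(-77) = (27 + 198)*(-77) = 225*(-77) = -17325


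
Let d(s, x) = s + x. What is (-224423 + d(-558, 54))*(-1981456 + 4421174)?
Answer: -548758450586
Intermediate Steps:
(-224423 + d(-558, 54))*(-1981456 + 4421174) = (-224423 + (-558 + 54))*(-1981456 + 4421174) = (-224423 - 504)*2439718 = -224927*2439718 = -548758450586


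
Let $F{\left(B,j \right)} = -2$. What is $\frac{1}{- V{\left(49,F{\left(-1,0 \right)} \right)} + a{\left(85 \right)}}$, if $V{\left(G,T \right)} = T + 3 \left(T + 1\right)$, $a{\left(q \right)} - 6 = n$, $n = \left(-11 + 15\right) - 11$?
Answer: $\frac{1}{4} \approx 0.25$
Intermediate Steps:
$n = -7$ ($n = 4 - 11 = -7$)
$a{\left(q \right)} = -1$ ($a{\left(q \right)} = 6 - 7 = -1$)
$V{\left(G,T \right)} = 3 + 4 T$ ($V{\left(G,T \right)} = T + 3 \left(1 + T\right) = T + \left(3 + 3 T\right) = 3 + 4 T$)
$\frac{1}{- V{\left(49,F{\left(-1,0 \right)} \right)} + a{\left(85 \right)}} = \frac{1}{- (3 + 4 \left(-2\right)) - 1} = \frac{1}{- (3 - 8) - 1} = \frac{1}{\left(-1\right) \left(-5\right) - 1} = \frac{1}{5 - 1} = \frac{1}{4}$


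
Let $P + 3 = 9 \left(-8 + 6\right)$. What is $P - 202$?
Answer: $-223$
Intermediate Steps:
$P = -21$ ($P = -3 + 9 \left(-8 + 6\right) = -3 + 9 \left(-2\right) = -3 - 18 = -21$)
$P - 202 = -21 - 202 = -223$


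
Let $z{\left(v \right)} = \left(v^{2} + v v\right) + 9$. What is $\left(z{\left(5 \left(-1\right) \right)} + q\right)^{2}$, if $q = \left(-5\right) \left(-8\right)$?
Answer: $9801$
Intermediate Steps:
$q = 40$
$z{\left(v \right)} = 9 + 2 v^{2}$ ($z{\left(v \right)} = \left(v^{2} + v^{2}\right) + 9 = 2 v^{2} + 9 = 9 + 2 v^{2}$)
$\left(z{\left(5 \left(-1\right) \right)} + q\right)^{2} = \left(\left(9 + 2 \left(5 \left(-1\right)\right)^{2}\right) + 40\right)^{2} = \left(\left(9 + 2 \left(-5\right)^{2}\right) + 40\right)^{2} = \left(\left(9 + 2 \cdot 25\right) + 40\right)^{2} = \left(\left(9 + 50\right) + 40\right)^{2} = \left(59 + 40\right)^{2} = 99^{2} = 9801$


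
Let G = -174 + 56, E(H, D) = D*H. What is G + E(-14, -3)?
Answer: -76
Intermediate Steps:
G = -118
G + E(-14, -3) = -118 - 3*(-14) = -118 + 42 = -76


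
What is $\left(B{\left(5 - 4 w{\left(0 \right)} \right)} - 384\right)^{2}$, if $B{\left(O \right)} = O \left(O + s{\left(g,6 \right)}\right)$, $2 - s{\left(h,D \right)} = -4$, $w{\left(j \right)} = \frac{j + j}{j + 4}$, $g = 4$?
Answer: $108241$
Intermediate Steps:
$w{\left(j \right)} = \frac{2 j}{4 + j}$
$s{\left(h,D \right)} = 6$ ($s{\left(h,D \right)} = 2 - -4 = 2 + 4 = 6$)
$B{\left(O \right)} = O \left(6 + O\right)$ ($B{\left(O \right)} = O \left(O + 6\right) = O \left(6 + O\right)$)
$\left(B{\left(5 - 4 w{\left(0 \right)} \right)} - 384\right)^{2} = \left(\left(5 - 4 \cdot 2 \cdot 0 \frac{1}{4 + 0}\right) \left(6 + \left(5 - 4 \cdot 2 \cdot 0 \frac{1}{4 + 0}\right)\right) - 384\right)^{2} = \left(\left(5 - 4 \cdot 2 \cdot 0 \cdot \frac{1}{4}\right) \left(6 + \left(5 - 4 \cdot 2 \cdot 0 \cdot \frac{1}{4}\right)\right) - 384\right)^{2} = \left(\left(5 - 0\right) \left(6 + \left(5 - 0\right)\right) - 384\right)^{2} = \left(\left(5 + 0\right) \left(6 + \left(5 + 0\right)\right) - 384\right)^{2} = \left(5 \left(6 + 5\right) - 384\right)^{2} = \left(5 \cdot 11 - 384\right)^{2} = \left(55 - 384\right)^{2} = \left(-329\right)^{2} = 108241$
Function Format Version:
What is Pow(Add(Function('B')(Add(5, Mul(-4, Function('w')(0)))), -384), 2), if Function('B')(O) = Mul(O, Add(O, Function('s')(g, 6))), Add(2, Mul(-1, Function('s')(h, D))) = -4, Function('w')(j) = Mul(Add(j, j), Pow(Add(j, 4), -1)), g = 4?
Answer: 108241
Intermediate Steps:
Function('w')(j) = Mul(2, j, Pow(Add(4, j), -1)) (Function('w')(j) = Mul(Mul(2, j), Pow(Add(4, j), -1)) = Mul(2, j, Pow(Add(4, j), -1)))
Function('s')(h, D) = 6 (Function('s')(h, D) = Add(2, Mul(-1, -4)) = Add(2, 4) = 6)
Function('B')(O) = Mul(O, Add(6, O)) (Function('B')(O) = Mul(O, Add(O, 6)) = Mul(O, Add(6, O)))
Pow(Add(Function('B')(Add(5, Mul(-4, Function('w')(0)))), -384), 2) = Pow(Add(Mul(Add(5, Mul(-4, Mul(2, 0, Pow(Add(4, 0), -1)))), Add(6, Add(5, Mul(-4, Mul(2, 0, Pow(Add(4, 0), -1)))))), -384), 2) = Pow(Add(Mul(Add(5, Mul(-4, Mul(2, 0, Pow(4, -1)))), Add(6, Add(5, Mul(-4, Mul(2, 0, Pow(4, -1)))))), -384), 2) = Pow(Add(Mul(Add(5, Mul(-4, Mul(2, 0, Rational(1, 4)))), Add(6, Add(5, Mul(-4, Mul(2, 0, Rational(1, 4)))))), -384), 2) = Pow(Add(Mul(Add(5, Mul(-4, 0)), Add(6, Add(5, Mul(-4, 0)))), -384), 2) = Pow(Add(Mul(Add(5, 0), Add(6, Add(5, 0))), -384), 2) = Pow(Add(Mul(5, Add(6, 5)), -384), 2) = Pow(Add(Mul(5, 11), -384), 2) = Pow(Add(55, -384), 2) = Pow(-329, 2) = 108241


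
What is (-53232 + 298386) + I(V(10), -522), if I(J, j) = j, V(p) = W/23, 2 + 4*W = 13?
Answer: 244632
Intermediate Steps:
W = 11/4 (W = -½ + (¼)*13 = -½ + 13/4 = 11/4 ≈ 2.7500)
V(p) = 11/92 (V(p) = (11/4)/23 = (11/4)*(1/23) = 11/92)
(-53232 + 298386) + I(V(10), -522) = (-53232 + 298386) - 522 = 245154 - 522 = 244632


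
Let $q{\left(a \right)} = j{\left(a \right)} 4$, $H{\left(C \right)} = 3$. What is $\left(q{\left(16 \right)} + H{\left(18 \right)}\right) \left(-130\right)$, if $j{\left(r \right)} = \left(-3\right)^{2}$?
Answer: $-5070$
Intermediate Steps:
$j{\left(r \right)} = 9$
$q{\left(a \right)} = 36$ ($q{\left(a \right)} = 9 \cdot 4 = 36$)
$\left(q{\left(16 \right)} + H{\left(18 \right)}\right) \left(-130\right) = \left(36 + 3\right) \left(-130\right) = 39 \left(-130\right) = -5070$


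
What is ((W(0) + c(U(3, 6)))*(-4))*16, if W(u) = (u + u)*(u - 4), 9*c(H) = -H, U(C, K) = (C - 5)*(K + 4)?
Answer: -1280/9 ≈ -142.22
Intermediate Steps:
U(C, K) = (-5 + C)*(4 + K)
c(H) = -H/9 (c(H) = (-H)/9 = -H/9)
W(u) = 2*u*(-4 + u) (W(u) = (2*u)*(-4 + u) = 2*u*(-4 + u))
((W(0) + c(U(3, 6)))*(-4))*16 = ((2*0*(-4 + 0) - (-20 - 5*6 + 4*3 + 3*6)/9)*(-4))*16 = ((2*0*(-4) - (-20 - 30 + 12 + 18)/9)*(-4))*16 = ((0 - ⅑*(-20))*(-4))*16 = ((0 + 20/9)*(-4))*16 = ((20/9)*(-4))*16 = -80/9*16 = -1280/9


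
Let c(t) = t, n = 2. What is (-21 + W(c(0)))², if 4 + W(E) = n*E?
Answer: 625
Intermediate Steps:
W(E) = -4 + 2*E
(-21 + W(c(0)))² = (-21 + (-4 + 2*0))² = (-21 + (-4 + 0))² = (-21 - 4)² = (-25)² = 625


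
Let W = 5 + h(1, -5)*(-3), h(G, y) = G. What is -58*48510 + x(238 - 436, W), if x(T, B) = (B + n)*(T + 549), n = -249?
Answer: -2900277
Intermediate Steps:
W = 2 (W = 5 + 1*(-3) = 5 - 3 = 2)
x(T, B) = (-249 + B)*(549 + T) (x(T, B) = (B - 249)*(T + 549) = (-249 + B)*(549 + T))
-58*48510 + x(238 - 436, W) = -58*48510 + (-136701 - 249*(238 - 436) + 549*2 + 2*(238 - 436)) = -2813580 + (-136701 - 249*(-198) + 1098 + 2*(-198)) = -2813580 + (-136701 + 49302 + 1098 - 396) = -2813580 - 86697 = -2900277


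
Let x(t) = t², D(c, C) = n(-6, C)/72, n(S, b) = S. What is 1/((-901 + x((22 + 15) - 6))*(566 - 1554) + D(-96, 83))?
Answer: -12/711361 ≈ -1.6869e-5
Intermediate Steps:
D(c, C) = -1/12 (D(c, C) = -6/72 = -6*1/72 = -1/12)
1/((-901 + x((22 + 15) - 6))*(566 - 1554) + D(-96, 83)) = 1/((-901 + ((22 + 15) - 6)²)*(566 - 1554) - 1/12) = 1/((-901 + (37 - 6)²)*(-988) - 1/12) = 1/((-901 + 31²)*(-988) - 1/12) = 1/((-901 + 961)*(-988) - 1/12) = 1/(60*(-988) - 1/12) = 1/(-59280 - 1/12) = 1/(-711361/12) = -12/711361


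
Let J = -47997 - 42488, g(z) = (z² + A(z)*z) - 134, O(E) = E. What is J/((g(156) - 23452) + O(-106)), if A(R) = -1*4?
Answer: -18097/4 ≈ -4524.3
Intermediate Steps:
A(R) = -4
g(z) = -134 + z² - 4*z (g(z) = (z² - 4*z) - 134 = -134 + z² - 4*z)
J = -90485
J/((g(156) - 23452) + O(-106)) = -90485/(((-134 + 156² - 4*156) - 23452) - 106) = -90485/(((-134 + 24336 - 624) - 23452) - 106) = -90485/((23578 - 23452) - 106) = -90485/(126 - 106) = -90485/20 = -90485*1/20 = -18097/4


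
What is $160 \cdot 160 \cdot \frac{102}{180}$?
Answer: $\frac{43520}{3} \approx 14507.0$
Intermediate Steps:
$160 \cdot 160 \cdot \frac{102}{180} = 25600 \cdot 102 \cdot \frac{1}{180} = 25600 \cdot \frac{17}{30} = \frac{43520}{3}$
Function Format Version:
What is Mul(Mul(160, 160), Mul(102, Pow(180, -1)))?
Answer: Rational(43520, 3) ≈ 14507.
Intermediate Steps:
Mul(Mul(160, 160), Mul(102, Pow(180, -1))) = Mul(25600, Mul(102, Rational(1, 180))) = Mul(25600, Rational(17, 30)) = Rational(43520, 3)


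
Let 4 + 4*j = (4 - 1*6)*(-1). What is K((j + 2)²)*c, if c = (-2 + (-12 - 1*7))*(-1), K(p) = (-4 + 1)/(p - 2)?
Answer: -252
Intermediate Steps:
j = -½ (j = -1 + ((4 - 1*6)*(-1))/4 = -1 + ((4 - 6)*(-1))/4 = -1 + (-2*(-1))/4 = -1 + (¼)*2 = -1 + ½ = -½ ≈ -0.50000)
K(p) = -3/(-2 + p)
c = 21 (c = (-2 + (-12 - 7))*(-1) = (-2 - 19)*(-1) = -21*(-1) = 21)
K((j + 2)²)*c = -3/(-2 + (-½ + 2)²)*21 = -3/(-2 + (3/2)²)*21 = -3/(-2 + 9/4)*21 = -3/¼*21 = -3*4*21 = -12*21 = -252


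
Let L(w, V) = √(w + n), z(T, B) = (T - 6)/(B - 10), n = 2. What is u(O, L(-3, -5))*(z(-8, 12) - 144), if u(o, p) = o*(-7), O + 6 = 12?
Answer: 6342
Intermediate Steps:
O = 6 (O = -6 + 12 = 6)
z(T, B) = (-6 + T)/(-10 + B)
L(w, V) = √(2 + w) (L(w, V) = √(w + 2) = √(2 + w))
u(o, p) = -7*o
u(O, L(-3, -5))*(z(-8, 12) - 144) = (-7*6)*((-6 - 8)/(-10 + 12) - 144) = -42*(-14/2 - 144) = -42*((½)*(-14) - 144) = -42*(-7 - 144) = -42*(-151) = 6342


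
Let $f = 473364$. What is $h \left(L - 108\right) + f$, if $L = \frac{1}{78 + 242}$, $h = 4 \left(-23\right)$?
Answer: $\frac{38663977}{80} \approx 4.833 \cdot 10^{5}$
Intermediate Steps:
$h = -92$
$L = \frac{1}{320} \approx 0.003125$
$h \left(L - 108\right) + f = - 92 \left(\frac{1}{320} - 108\right) + 473364 = \left(-92\right) \left(- \frac{34559}{320}\right) + 473364 = \frac{794857}{80} + 473364 = \frac{38663977}{80}$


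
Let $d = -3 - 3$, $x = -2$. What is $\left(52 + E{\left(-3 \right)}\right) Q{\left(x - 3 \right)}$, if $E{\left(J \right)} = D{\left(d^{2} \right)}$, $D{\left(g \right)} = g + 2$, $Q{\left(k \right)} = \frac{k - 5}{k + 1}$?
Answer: $225$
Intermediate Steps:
$d = -6$ ($d = -3 - 3 = -6$)
$Q{\left(k \right)} = \frac{-5 + k}{1 + k}$
$D{\left(g \right)} = 2 + g$
$E{\left(J \right)} = 38$ ($E{\left(J \right)} = 2 + \left(-6\right)^{2} = 2 + 36 = 38$)
$\left(52 + E{\left(-3 \right)}\right) Q{\left(x - 3 \right)} = \left(52 + 38\right) \frac{-5 - 5}{1 - 5} = 90 \frac{-5 - 5}{1 - 5} = 90 \frac{1}{-4} \left(-10\right) = 90 \left(\left(- \frac{1}{4}\right) \left(-10\right)\right) = 90 \cdot \frac{5}{2} = 225$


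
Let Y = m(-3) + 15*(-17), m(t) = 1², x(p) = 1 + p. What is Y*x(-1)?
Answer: 0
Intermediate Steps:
m(t) = 1
Y = -254 (Y = 1 + 15*(-17) = 1 - 255 = -254)
Y*x(-1) = -254*(1 - 1) = -254*0 = 0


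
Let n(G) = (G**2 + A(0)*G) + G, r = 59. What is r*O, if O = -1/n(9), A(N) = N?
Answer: -59/90 ≈ -0.65556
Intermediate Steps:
n(G) = G + G**2 (n(G) = (G**2 + 0*G) + G = (G**2 + 0) + G = G**2 + G = G + G**2)
O = -1/90 (O = -1/(9*(1 + 9)) = -1/(9*10) = -1/90 ≈ -0.011111)
r*O = 59*(-1/90) = -59/90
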